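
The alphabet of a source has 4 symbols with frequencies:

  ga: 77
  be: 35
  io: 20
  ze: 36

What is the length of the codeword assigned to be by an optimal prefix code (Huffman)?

Huffman merges, smallest pair first:
merge io(20) and be(35): 55
merge ze(36) and 55: 91
merge ga(77) and 91: 168
The subtree containing be is merged 3 times, so code length = 3.

3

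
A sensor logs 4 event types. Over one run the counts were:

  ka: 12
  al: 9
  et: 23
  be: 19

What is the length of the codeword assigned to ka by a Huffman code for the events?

3

Huffman merges, smallest pair first:
al(9) + ka(12) → 21
be(19) + 21 → 40
et(23) + 40 → 63
The subtree containing ka is merged 3 times, so code length = 3.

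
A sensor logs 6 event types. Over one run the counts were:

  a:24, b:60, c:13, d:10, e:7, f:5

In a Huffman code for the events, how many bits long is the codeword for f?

Huffman merges, smallest pair first:
f(5) + e(7) → 12
d(10) + 12 → 22
c(13) + 22 → 35
a(24) + 35 → 59
59 + b(60) → 119
The subtree containing f is merged 5 times, so code length = 5.

5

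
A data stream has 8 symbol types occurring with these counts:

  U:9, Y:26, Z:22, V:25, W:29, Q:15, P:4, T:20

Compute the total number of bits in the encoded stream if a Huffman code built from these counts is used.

Merge the two smallest weights repeatedly:
combine P(4), U(9) → 13
combine 13, Q(15) → 28
combine T(20), Z(22) → 42
combine V(25), Y(26) → 51
combine 28, W(29) → 57
combine 42, 51 → 93
combine 57, 93 → 150
Total encoded bits = sum of merged weights = 13 + 28 + 42 + 51 + 57 + 93 + 150 = 434.

434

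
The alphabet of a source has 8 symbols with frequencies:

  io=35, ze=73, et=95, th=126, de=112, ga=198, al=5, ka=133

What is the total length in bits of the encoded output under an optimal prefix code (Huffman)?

2153

Build the Huffman tree bottom-up:
merge al(5) and io(35): 40
merge 40 and ze(73): 113
merge et(95) and de(112): 207
merge 113 and th(126): 239
merge ka(133) and ga(198): 331
merge 207 and 239: 446
merge 331 and 446: 777
The encoded length is the sum of every internal node's weight: 40 + 113 + 207 + 239 + 331 + 446 + 777 = 2153 bits.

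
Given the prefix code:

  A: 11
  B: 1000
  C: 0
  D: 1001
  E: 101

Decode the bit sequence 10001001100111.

Read left to right; each codeword is recognised as soon as it completes (prefix code):
  1000→B | 1001→D | 1001→D | 11→A
Decoded message: BDDA

BDDA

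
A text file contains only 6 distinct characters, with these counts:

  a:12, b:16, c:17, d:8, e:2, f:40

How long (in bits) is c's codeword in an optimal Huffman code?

3

Build the tree from the bottom:
e(2) + d(8) → 10
10 + a(12) → 22
b(16) + c(17) → 33
22 + 33 → 55
f(40) + 55 → 95
c sits 3 levels below the root, so its codeword is 3 bits.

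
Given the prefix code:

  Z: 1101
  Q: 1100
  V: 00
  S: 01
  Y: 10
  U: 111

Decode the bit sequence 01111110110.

Read left to right; each codeword is recognised as soon as it completes (prefix code):
  01→S | 111→U | 1101→Z | 10→Y
Decoded message: SUZY

SUZY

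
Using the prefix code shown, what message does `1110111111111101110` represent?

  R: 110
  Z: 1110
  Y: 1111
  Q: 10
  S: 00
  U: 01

ZYYRZ

Read left to right; each codeword is recognised as soon as it completes (prefix code):
  1110→Z | 1111→Y | 1111→Y | 110→R | 1110→Z
Decoded message: ZYYRZ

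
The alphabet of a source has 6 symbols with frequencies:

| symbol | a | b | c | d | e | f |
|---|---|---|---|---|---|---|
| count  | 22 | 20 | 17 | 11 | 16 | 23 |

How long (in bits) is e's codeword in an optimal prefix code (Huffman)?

Huffman merges, smallest pair first:
merge d(11) and e(16): 27
merge c(17) and b(20): 37
merge a(22) and f(23): 45
merge 27 and 37: 64
merge 45 and 64: 109
The subtree containing e is merged 3 times, so code length = 3.

3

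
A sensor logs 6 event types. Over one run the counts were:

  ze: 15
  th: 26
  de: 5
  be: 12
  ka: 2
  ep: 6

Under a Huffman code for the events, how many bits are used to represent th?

Build the tree from the bottom:
combine ka(2), de(5) → 7
combine ep(6), 7 → 13
combine be(12), 13 → 25
combine ze(15), 25 → 40
combine th(26), 40 → 66
th is merged only at the final step, so code length = 1.

1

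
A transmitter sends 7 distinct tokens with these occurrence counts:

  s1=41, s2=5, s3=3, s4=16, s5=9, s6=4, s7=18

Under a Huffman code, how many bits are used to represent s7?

3

Huffman merges, smallest pair first:
merge s3(3) and s6(4): 7
merge s2(5) and 7: 12
merge s5(9) and 12: 21
merge s4(16) and s7(18): 34
merge 21 and 34: 55
merge s1(41) and 55: 96
s7 sits 3 levels below the root, so its codeword is 3 bits.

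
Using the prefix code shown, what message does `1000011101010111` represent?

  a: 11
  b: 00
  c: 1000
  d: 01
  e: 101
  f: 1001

cdaddda

Read left to right; each codeword is recognised as soon as it completes (prefix code):
  1000→c | 01→d | 11→a | 01→d | 01→d | 01→d | 11→a
Decoded message: cdaddda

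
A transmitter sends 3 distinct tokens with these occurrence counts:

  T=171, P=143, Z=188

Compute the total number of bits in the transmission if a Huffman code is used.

Build the Huffman tree bottom-up:
P(143) + T(171) → 314
Z(188) + 314 → 502
Each symbol's bit-cost is frequency × depth; summing gives 816 bits (equivalently 314 + 502).

816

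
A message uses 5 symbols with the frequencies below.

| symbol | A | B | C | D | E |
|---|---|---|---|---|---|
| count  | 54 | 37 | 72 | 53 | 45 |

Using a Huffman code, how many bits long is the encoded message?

Merge the two smallest weights repeatedly:
merge B(37) and E(45): 82
merge D(53) and A(54): 107
merge C(72) and 82: 154
merge 107 and 154: 261
Total encoded bits = sum of merged weights = 82 + 107 + 154 + 261 = 604.

604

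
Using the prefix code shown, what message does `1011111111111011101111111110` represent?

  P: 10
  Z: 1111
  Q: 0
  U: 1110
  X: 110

PZZUUZZP

Read left to right; each codeword is recognised as soon as it completes (prefix code):
  10→P | 1111→Z | 1111→Z | 1110→U | 1110→U | 1111→Z | 1111→Z | 10→P
Decoded message: PZZUUZZP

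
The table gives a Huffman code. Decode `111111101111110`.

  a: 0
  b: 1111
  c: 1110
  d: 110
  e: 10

bcbd

Read left to right; each codeword is recognised as soon as it completes (prefix code):
  1111→b | 1110→c | 1111→b | 110→d
Decoded message: bcbd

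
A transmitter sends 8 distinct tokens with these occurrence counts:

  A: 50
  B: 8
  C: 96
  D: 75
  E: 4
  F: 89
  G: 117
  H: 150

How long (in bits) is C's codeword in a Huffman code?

Huffman merges, smallest pair first:
combine E(4), B(8) → 12
combine 12, A(50) → 62
combine 62, D(75) → 137
combine F(89), C(96) → 185
combine G(117), 137 → 254
combine H(150), 185 → 335
combine 254, 335 → 589
The subtree containing C is merged 3 times, so code length = 3.

3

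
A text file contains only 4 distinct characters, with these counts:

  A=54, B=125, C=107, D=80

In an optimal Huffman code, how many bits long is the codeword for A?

Repeatedly merge the two smallest:
combine A(54), D(80) → 134
combine C(107), B(125) → 232
combine 134, 232 → 366
The subtree containing A is merged 2 times, so code length = 2.

2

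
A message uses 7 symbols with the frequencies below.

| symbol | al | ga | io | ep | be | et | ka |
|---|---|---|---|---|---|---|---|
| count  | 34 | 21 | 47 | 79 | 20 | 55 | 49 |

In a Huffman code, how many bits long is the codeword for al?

3

Build the tree from the bottom:
combine be(20), ga(21) → 41
combine al(34), 41 → 75
combine io(47), ka(49) → 96
combine et(55), 75 → 130
combine ep(79), 96 → 175
combine 130, 175 → 305
al sits 3 levels below the root, so its codeword is 3 bits.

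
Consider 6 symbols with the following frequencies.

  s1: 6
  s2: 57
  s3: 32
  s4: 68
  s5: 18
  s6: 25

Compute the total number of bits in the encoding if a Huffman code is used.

Merge the two smallest weights repeatedly:
s1(6) + s5(18) → 24
24 + s6(25) → 49
s3(32) + 49 → 81
s2(57) + s4(68) → 125
81 + 125 → 206
Each symbol's bit-cost is frequency × depth; summing gives 485 bits (equivalently 24 + 49 + 81 + 125 + 206).

485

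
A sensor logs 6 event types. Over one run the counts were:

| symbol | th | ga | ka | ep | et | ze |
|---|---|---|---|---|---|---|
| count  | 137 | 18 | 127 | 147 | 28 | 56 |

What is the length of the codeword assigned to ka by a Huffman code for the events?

Repeatedly merge the two smallest:
merge ga(18) and et(28): 46
merge 46 and ze(56): 102
merge 102 and ka(127): 229
merge th(137) and ep(147): 284
merge 229 and 284: 513
ka sits 2 levels below the root, so its codeword is 2 bits.

2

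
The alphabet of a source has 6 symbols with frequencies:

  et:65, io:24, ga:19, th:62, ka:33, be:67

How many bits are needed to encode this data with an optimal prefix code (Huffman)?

Build the Huffman tree bottom-up:
ga(19) + io(24) → 43
ka(33) + 43 → 76
th(62) + et(65) → 127
be(67) + 76 → 143
127 + 143 → 270
Total encoded bits = sum of merged weights = 43 + 76 + 127 + 143 + 270 = 659.

659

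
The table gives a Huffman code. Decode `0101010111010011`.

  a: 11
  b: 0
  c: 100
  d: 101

bdbdabca

Read left to right; each codeword is recognised as soon as it completes (prefix code):
  0→b | 101→d | 0→b | 101→d | 11→a | 0→b | 100→c | 11→a
Decoded message: bdbdabca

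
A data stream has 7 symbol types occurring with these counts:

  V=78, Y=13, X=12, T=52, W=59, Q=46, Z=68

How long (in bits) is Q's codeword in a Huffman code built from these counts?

Repeatedly merge the two smallest:
combine X(12), Y(13) → 25
combine 25, Q(46) → 71
combine T(52), W(59) → 111
combine Z(68), 71 → 139
combine V(78), 111 → 189
combine 139, 189 → 328
Q's leaf is at depth 3, giving a 3-bit codeword.

3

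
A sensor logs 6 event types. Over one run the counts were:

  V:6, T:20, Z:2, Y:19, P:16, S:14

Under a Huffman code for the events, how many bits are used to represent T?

2

Build the tree from the bottom:
combine Z(2), V(6) → 8
combine 8, S(14) → 22
combine P(16), Y(19) → 35
combine T(20), 22 → 42
combine 35, 42 → 77
T sits 2 levels below the root, so its codeword is 2 bits.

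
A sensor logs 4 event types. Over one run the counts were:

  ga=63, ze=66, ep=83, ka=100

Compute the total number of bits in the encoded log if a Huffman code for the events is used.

624

Merge the two smallest weights repeatedly:
merge ga(63) and ze(66): 129
merge ep(83) and ka(100): 183
merge 129 and 183: 312
Each symbol's bit-cost is frequency × depth; summing gives 624 bits (equivalently 129 + 183 + 312).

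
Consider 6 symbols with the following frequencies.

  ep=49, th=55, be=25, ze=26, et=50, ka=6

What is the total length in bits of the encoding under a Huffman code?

510

Build the Huffman tree bottom-up:
combine ka(6), be(25) → 31
combine ze(26), 31 → 57
combine ep(49), et(50) → 99
combine th(55), 57 → 112
combine 99, 112 → 211
Each symbol's bit-cost is frequency × depth; summing gives 510 bits (equivalently 31 + 57 + 99 + 112 + 211).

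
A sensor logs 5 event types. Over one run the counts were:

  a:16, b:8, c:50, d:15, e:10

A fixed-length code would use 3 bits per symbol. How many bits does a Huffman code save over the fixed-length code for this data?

100

Fixed-length: 3 bits × 99 symbols = 297 bits.
Huffman merges:
b(8) + e(10) → 18
d(15) + a(16) → 31
18 + 31 → 49
49 + c(50) → 99
Huffman total = 18 + 31 + 49 + 99 = 197 bits.
Saving = 297 − 197 = 100 bits.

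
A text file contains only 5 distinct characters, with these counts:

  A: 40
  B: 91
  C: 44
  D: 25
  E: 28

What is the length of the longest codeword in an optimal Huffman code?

Merge the two lowest-weight nodes at each step:
D(25) + E(28) → 53
A(40) + C(44) → 84
53 + 84 → 137
B(91) + 137 → 228
Maximum depth reached is 3.

3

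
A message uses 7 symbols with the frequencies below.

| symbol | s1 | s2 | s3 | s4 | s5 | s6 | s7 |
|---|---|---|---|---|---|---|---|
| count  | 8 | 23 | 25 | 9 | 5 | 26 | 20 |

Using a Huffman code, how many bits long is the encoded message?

Build the Huffman tree bottom-up:
combine s5(5), s1(8) → 13
combine s4(9), 13 → 22
combine s7(20), 22 → 42
combine s2(23), s3(25) → 48
combine s6(26), 42 → 68
combine 48, 68 → 116
The encoded length is the sum of every internal node's weight: 13 + 22 + 42 + 48 + 68 + 116 = 309 bits.

309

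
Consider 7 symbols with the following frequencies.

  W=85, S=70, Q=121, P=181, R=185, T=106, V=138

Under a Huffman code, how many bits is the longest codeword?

Merge the two lowest-weight nodes at each step:
merge S(70) and W(85): 155
merge T(106) and Q(121): 227
merge V(138) and 155: 293
merge P(181) and R(185): 366
merge 227 and 293: 520
merge 366 and 520: 886
The first pair merged (S, W) ends up deepest, at depth 4.

4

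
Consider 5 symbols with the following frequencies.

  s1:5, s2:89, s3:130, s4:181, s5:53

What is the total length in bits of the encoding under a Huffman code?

Build the Huffman tree bottom-up:
merge s1(5) and s5(53): 58
merge 58 and s2(89): 147
merge s3(130) and 147: 277
merge s4(181) and 277: 458
Each symbol's bit-cost is frequency × depth; summing gives 940 bits (equivalently 58 + 147 + 277 + 458).

940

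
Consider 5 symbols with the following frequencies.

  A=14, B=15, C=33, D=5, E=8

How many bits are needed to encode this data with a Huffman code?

Greedily combine the two least-frequent nodes:
merge D(5) and E(8): 13
merge 13 and A(14): 27
merge B(15) and 27: 42
merge C(33) and 42: 75
Each symbol's bit-cost is frequency × depth; summing gives 157 bits (equivalently 13 + 27 + 42 + 75).

157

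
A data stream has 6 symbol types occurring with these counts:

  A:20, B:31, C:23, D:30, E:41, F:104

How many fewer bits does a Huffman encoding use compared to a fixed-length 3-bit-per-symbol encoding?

165

Fixed-length: 3 bits × 249 symbols = 747 bits.
Huffman merges:
merge A(20) and C(23): 43
merge D(30) and B(31): 61
merge E(41) and 43: 84
merge 61 and 84: 145
merge F(104) and 145: 249
Huffman total = 43 + 61 + 84 + 145 + 249 = 582 bits.
Saving = 747 − 582 = 165 bits.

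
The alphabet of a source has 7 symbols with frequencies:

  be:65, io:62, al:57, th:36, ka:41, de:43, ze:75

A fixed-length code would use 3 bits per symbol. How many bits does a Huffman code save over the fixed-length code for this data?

Fixed-length: 3 bits × 379 symbols = 1137 bits.
Huffman merges:
th(36) + ka(41) → 77
de(43) + al(57) → 100
io(62) + be(65) → 127
ze(75) + 77 → 152
100 + 127 → 227
152 + 227 → 379
Huffman total = 77 + 100 + 127 + 152 + 227 + 379 = 1062 bits.
Saving = 1137 − 1062 = 75 bits.

75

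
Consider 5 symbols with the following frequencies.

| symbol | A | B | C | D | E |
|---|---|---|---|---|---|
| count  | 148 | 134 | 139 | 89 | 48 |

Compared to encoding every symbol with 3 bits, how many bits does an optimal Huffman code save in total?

421

Fixed-length: 3 bits × 558 symbols = 1674 bits.
Huffman merges:
combine E(48), D(89) → 137
combine B(134), 137 → 271
combine C(139), A(148) → 287
combine 271, 287 → 558
Huffman total = 137 + 271 + 287 + 558 = 1253 bits.
Saving = 1674 − 1253 = 421 bits.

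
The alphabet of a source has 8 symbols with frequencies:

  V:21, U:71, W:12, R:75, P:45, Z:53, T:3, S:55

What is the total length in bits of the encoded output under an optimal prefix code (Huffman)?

910

Greedily combine the two least-frequent nodes:
merge T(3) and W(12): 15
merge 15 and V(21): 36
merge 36 and P(45): 81
merge Z(53) and S(55): 108
merge U(71) and R(75): 146
merge 81 and 108: 189
merge 146 and 189: 335
Each symbol's bit-cost is frequency × depth; summing gives 910 bits (equivalently 15 + 36 + 81 + 108 + 146 + 189 + 335).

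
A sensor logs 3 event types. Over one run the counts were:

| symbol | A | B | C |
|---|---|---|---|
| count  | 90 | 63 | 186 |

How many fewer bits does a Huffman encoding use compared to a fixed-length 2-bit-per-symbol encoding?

Fixed-length: 2 bits × 339 symbols = 678 bits.
Huffman merges:
combine B(63), A(90) → 153
combine 153, C(186) → 339
Huffman total = 153 + 339 = 492 bits.
Saving = 678 − 492 = 186 bits.

186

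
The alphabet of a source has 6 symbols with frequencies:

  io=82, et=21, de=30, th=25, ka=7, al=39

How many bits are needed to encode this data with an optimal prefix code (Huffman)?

476

Greedily combine the two least-frequent nodes:
ka(7) + et(21) → 28
th(25) + 28 → 53
de(30) + al(39) → 69
53 + 69 → 122
io(82) + 122 → 204
Total encoded bits = sum of merged weights = 28 + 53 + 69 + 122 + 204 = 476.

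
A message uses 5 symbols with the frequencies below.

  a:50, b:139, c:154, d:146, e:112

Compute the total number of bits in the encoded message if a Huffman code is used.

1364

Build the Huffman tree bottom-up:
combine a(50), e(112) → 162
combine b(139), d(146) → 285
combine c(154), 162 → 316
combine 285, 316 → 601
Total encoded bits = sum of merged weights = 162 + 285 + 316 + 601 = 1364.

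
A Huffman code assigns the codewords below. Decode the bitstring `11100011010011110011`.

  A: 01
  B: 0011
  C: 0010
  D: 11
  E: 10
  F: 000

Read left to right; each codeword is recognised as soon as it completes (prefix code):
  11→D | 10→E | 0011→B | 01→A | 0011→B | 11→D | 0011→B
Decoded message: DEBABDB

DEBABDB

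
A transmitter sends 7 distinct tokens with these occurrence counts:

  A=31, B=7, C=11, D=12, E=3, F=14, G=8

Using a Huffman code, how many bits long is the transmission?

Greedily combine the two least-frequent nodes:
merge E(3) and B(7): 10
merge G(8) and 10: 18
merge C(11) and D(12): 23
merge F(14) and 18: 32
merge 23 and A(31): 54
merge 32 and 54: 86
Total encoded bits = sum of merged weights = 10 + 18 + 23 + 32 + 54 + 86 = 223.

223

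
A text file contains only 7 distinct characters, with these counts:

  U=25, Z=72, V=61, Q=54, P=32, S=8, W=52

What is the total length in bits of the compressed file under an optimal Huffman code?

812

Merge the two smallest weights repeatedly:
S(8) + U(25) → 33
P(32) + 33 → 65
W(52) + Q(54) → 106
V(61) + 65 → 126
Z(72) + 106 → 178
126 + 178 → 304
Total encoded bits = sum of merged weights = 33 + 65 + 106 + 126 + 178 + 304 = 812.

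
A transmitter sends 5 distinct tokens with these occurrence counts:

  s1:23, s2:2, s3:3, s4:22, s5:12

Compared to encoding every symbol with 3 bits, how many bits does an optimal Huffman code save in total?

63

Fixed-length: 3 bits × 62 symbols = 186 bits.
Huffman merges:
s2(2) + s3(3) → 5
5 + s5(12) → 17
17 + s4(22) → 39
s1(23) + 39 → 62
Huffman total = 5 + 17 + 39 + 62 = 123 bits.
Saving = 186 − 123 = 63 bits.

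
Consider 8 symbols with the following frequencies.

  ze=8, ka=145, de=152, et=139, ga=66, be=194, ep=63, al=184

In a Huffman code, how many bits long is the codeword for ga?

4

Repeatedly merge the two smallest:
merge ze(8) and ep(63): 71
merge ga(66) and 71: 137
merge 137 and et(139): 276
merge ka(145) and de(152): 297
merge al(184) and be(194): 378
merge 276 and 297: 573
merge 378 and 573: 951
ga's leaf is at depth 4, giving a 4-bit codeword.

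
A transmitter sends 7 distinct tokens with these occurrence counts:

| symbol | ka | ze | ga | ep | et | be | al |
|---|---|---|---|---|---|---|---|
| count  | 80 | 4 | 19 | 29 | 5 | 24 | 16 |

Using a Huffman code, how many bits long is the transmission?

405

Build the Huffman tree bottom-up:
merge ze(4) and et(5): 9
merge 9 and al(16): 25
merge ga(19) and be(24): 43
merge 25 and ep(29): 54
merge 43 and 54: 97
merge ka(80) and 97: 177
Each symbol's bit-cost is frequency × depth; summing gives 405 bits (equivalently 9 + 25 + 43 + 54 + 97 + 177).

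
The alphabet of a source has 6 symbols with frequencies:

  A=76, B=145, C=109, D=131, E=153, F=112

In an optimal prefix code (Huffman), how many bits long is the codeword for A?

3

Repeatedly merge the two smallest:
combine A(76), C(109) → 185
combine F(112), D(131) → 243
combine B(145), E(153) → 298
combine 185, 243 → 428
combine 298, 428 → 726
The subtree containing A is merged 3 times, so code length = 3.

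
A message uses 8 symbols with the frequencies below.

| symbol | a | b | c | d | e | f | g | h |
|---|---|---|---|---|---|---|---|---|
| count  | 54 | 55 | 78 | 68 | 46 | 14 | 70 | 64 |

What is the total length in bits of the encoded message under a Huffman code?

1329

Merge the two smallest weights repeatedly:
merge f(14) and e(46): 60
merge a(54) and b(55): 109
merge 60 and h(64): 124
merge d(68) and g(70): 138
merge c(78) and 109: 187
merge 124 and 138: 262
merge 187 and 262: 449
Each symbol's bit-cost is frequency × depth; summing gives 1329 bits (equivalently 60 + 109 + 124 + 138 + 187 + 262 + 449).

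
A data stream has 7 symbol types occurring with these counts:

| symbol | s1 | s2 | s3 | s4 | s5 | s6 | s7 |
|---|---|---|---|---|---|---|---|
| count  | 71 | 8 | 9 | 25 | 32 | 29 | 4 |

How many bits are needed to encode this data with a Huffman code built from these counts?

425

Greedily combine the two least-frequent nodes:
combine s7(4), s2(8) → 12
combine s3(9), 12 → 21
combine 21, s4(25) → 46
combine s6(29), s5(32) → 61
combine 46, 61 → 107
combine s1(71), 107 → 178
Each symbol's bit-cost is frequency × depth; summing gives 425 bits (equivalently 12 + 21 + 46 + 61 + 107 + 178).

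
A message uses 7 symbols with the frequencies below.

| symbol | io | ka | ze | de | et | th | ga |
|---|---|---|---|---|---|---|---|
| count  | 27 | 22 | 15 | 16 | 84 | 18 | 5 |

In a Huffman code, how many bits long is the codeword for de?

Repeatedly merge the two smallest:
combine ga(5), ze(15) → 20
combine de(16), th(18) → 34
combine 20, ka(22) → 42
combine io(27), 34 → 61
combine 42, 61 → 103
combine et(84), 103 → 187
The subtree containing de is merged 4 times, so code length = 4.

4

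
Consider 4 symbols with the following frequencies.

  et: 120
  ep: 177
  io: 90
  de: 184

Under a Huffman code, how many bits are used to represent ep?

2

Build the tree from the bottom:
io(90) + et(120) → 210
ep(177) + de(184) → 361
210 + 361 → 571
The subtree containing ep is merged 2 times, so code length = 2.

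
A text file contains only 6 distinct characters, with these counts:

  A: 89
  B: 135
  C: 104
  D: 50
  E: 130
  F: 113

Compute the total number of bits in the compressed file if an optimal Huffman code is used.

Build the Huffman tree bottom-up:
merge D(50) and A(89): 139
merge C(104) and F(113): 217
merge E(130) and B(135): 265
merge 139 and 217: 356
merge 265 and 356: 621
The encoded length is the sum of every internal node's weight: 139 + 217 + 265 + 356 + 621 = 1598 bits.

1598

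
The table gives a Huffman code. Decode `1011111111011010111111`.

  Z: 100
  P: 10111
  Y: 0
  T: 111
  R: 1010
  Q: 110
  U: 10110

PTQQPT

Read left to right; each codeword is recognised as soon as it completes (prefix code):
  10111→P | 111→T | 110→Q | 110→Q | 10111→P | 111→T
Decoded message: PTQQPT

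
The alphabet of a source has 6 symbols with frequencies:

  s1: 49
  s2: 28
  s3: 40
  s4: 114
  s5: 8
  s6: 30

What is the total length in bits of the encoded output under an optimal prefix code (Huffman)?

Merge the two smallest weights repeatedly:
merge s5(8) and s2(28): 36
merge s6(30) and 36: 66
merge s3(40) and s1(49): 89
merge 66 and 89: 155
merge s4(114) and 155: 269
Each symbol's bit-cost is frequency × depth; summing gives 615 bits (equivalently 36 + 66 + 89 + 155 + 269).

615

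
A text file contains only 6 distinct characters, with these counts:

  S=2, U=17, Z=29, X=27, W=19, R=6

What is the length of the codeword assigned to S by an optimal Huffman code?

Huffman merges, smallest pair first:
combine S(2), R(6) → 8
combine 8, U(17) → 25
combine W(19), 25 → 44
combine X(27), Z(29) → 56
combine 44, 56 → 100
S sits 4 levels below the root, so its codeword is 4 bits.

4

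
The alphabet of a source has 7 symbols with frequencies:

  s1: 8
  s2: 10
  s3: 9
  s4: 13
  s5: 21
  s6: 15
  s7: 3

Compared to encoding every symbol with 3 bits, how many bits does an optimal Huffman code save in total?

Fixed-length: 3 bits × 79 symbols = 237 bits.
Huffman merges:
combine s7(3), s1(8) → 11
combine s3(9), s2(10) → 19
combine 11, s4(13) → 24
combine s6(15), 19 → 34
combine s5(21), 24 → 45
combine 34, 45 → 79
Huffman total = 11 + 19 + 24 + 34 + 45 + 79 = 212 bits.
Saving = 237 − 212 = 25 bits.

25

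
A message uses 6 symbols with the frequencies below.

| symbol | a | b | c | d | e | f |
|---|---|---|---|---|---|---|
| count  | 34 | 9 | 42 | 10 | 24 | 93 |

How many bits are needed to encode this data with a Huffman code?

Build the Huffman tree bottom-up:
combine b(9), d(10) → 19
combine 19, e(24) → 43
combine a(34), c(42) → 76
combine 43, 76 → 119
combine f(93), 119 → 212
The encoded length is the sum of every internal node's weight: 19 + 43 + 76 + 119 + 212 = 469 bits.

469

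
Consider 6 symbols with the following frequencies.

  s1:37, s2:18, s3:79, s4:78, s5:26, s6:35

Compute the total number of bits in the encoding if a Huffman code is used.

662

Greedily combine the two least-frequent nodes:
merge s2(18) and s5(26): 44
merge s6(35) and s1(37): 72
merge 44 and 72: 116
merge s4(78) and s3(79): 157
merge 116 and 157: 273
The encoded length is the sum of every internal node's weight: 44 + 72 + 116 + 157 + 273 = 662 bits.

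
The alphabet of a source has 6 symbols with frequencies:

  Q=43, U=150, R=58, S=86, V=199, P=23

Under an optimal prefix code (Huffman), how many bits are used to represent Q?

4

Repeatedly merge the two smallest:
merge P(23) and Q(43): 66
merge R(58) and 66: 124
merge S(86) and 124: 210
merge U(150) and V(199): 349
merge 210 and 349: 559
The subtree containing Q is merged 4 times, so code length = 4.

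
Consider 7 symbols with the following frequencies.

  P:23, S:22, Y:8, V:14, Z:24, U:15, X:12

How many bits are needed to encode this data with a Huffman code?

327

Build the Huffman tree bottom-up:
combine Y(8), X(12) → 20
combine V(14), U(15) → 29
combine 20, S(22) → 42
combine P(23), Z(24) → 47
combine 29, 42 → 71
combine 47, 71 → 118
Each symbol's bit-cost is frequency × depth; summing gives 327 bits (equivalently 20 + 29 + 42 + 47 + 71 + 118).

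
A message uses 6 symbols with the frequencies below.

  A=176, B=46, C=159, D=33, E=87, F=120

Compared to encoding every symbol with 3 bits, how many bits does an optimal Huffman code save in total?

376

Fixed-length: 3 bits × 621 symbols = 1863 bits.
Huffman merges:
combine D(33), B(46) → 79
combine 79, E(87) → 166
combine F(120), C(159) → 279
combine 166, A(176) → 342
combine 279, 342 → 621
Huffman total = 79 + 166 + 279 + 342 + 621 = 1487 bits.
Saving = 1863 − 1487 = 376 bits.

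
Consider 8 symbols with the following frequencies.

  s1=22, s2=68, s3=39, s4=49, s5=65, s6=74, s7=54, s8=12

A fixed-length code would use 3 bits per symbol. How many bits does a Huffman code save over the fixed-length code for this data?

Fixed-length: 3 bits × 383 symbols = 1149 bits.
Huffman merges:
s8(12) + s1(22) → 34
34 + s3(39) → 73
s4(49) + s7(54) → 103
s5(65) + s2(68) → 133
73 + s6(74) → 147
103 + 133 → 236
147 + 236 → 383
Huffman total = 34 + 73 + 103 + 133 + 147 + 236 + 383 = 1109 bits.
Saving = 1149 − 1109 = 40 bits.

40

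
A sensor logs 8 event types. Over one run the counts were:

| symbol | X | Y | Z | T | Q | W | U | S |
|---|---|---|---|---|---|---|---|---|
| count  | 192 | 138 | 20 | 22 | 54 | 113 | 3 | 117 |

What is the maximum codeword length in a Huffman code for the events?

6

Merge the two lowest-weight nodes at each step:
U(3) + Z(20) → 23
T(22) + 23 → 45
45 + Q(54) → 99
99 + W(113) → 212
S(117) + Y(138) → 255
X(192) + 212 → 404
255 + 404 → 659
Maximum depth reached is 6.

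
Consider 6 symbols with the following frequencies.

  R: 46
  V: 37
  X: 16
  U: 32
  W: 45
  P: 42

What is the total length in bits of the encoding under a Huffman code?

563

Greedily combine the two least-frequent nodes:
X(16) + U(32) → 48
V(37) + P(42) → 79
W(45) + R(46) → 91
48 + 79 → 127
91 + 127 → 218
Each symbol's bit-cost is frequency × depth; summing gives 563 bits (equivalently 48 + 79 + 91 + 127 + 218).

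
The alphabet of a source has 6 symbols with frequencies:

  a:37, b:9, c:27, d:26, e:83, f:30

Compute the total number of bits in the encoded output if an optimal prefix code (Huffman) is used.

Merge the two smallest weights repeatedly:
merge b(9) and d(26): 35
merge c(27) and f(30): 57
merge 35 and a(37): 72
merge 57 and 72: 129
merge e(83) and 129: 212
The encoded length is the sum of every internal node's weight: 35 + 57 + 72 + 129 + 212 = 505 bits.

505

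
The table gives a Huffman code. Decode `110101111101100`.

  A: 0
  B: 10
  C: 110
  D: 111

CBDCCA

Read left to right; each codeword is recognised as soon as it completes (prefix code):
  110→C | 10→B | 111→D | 110→C | 110→C | 0→A
Decoded message: CBDCCA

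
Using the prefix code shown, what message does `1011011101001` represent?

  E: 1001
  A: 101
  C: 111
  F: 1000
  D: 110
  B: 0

AADE

Read left to right; each codeword is recognised as soon as it completes (prefix code):
  101→A | 101→A | 110→D | 1001→E
Decoded message: AADE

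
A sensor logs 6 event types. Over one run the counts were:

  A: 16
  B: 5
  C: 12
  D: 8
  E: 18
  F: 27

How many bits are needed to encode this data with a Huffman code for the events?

210

Greedily combine the two least-frequent nodes:
combine B(5), D(8) → 13
combine C(12), 13 → 25
combine A(16), E(18) → 34
combine 25, F(27) → 52
combine 34, 52 → 86
Total encoded bits = sum of merged weights = 13 + 25 + 34 + 52 + 86 = 210.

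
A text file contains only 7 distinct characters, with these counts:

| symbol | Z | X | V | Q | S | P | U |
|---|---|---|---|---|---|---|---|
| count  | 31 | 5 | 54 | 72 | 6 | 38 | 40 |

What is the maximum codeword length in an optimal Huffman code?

4

Merge the two lowest-weight nodes at each step:
X(5) + S(6) → 11
11 + Z(31) → 42
P(38) + U(40) → 78
42 + V(54) → 96
Q(72) + 78 → 150
96 + 150 → 246
Maximum depth reached is 4.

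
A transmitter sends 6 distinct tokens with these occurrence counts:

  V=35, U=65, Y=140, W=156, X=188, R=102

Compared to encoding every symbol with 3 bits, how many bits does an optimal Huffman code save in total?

Fixed-length: 3 bits × 686 symbols = 2058 bits.
Huffman merges:
merge V(35) and U(65): 100
merge 100 and R(102): 202
merge Y(140) and W(156): 296
merge X(188) and 202: 390
merge 296 and 390: 686
Huffman total = 100 + 202 + 296 + 390 + 686 = 1674 bits.
Saving = 2058 − 1674 = 384 bits.

384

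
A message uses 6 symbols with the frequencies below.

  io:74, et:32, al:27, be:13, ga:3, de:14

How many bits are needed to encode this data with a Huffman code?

Build the Huffman tree bottom-up:
combine ga(3), be(13) → 16
combine de(14), 16 → 30
combine al(27), 30 → 57
combine et(32), 57 → 89
combine io(74), 89 → 163
Each symbol's bit-cost is frequency × depth; summing gives 355 bits (equivalently 16 + 30 + 57 + 89 + 163).

355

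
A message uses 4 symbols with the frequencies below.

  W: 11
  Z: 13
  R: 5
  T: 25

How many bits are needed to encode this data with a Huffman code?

99

Greedily combine the two least-frequent nodes:
merge R(5) and W(11): 16
merge Z(13) and 16: 29
merge T(25) and 29: 54
Each symbol's bit-cost is frequency × depth; summing gives 99 bits (equivalently 16 + 29 + 54).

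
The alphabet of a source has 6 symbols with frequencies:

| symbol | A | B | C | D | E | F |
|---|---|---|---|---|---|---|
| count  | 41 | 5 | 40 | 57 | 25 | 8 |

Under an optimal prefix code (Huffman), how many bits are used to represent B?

Build the tree from the bottom:
merge B(5) and F(8): 13
merge 13 and E(25): 38
merge 38 and C(40): 78
merge A(41) and D(57): 98
merge 78 and 98: 176
B sits 4 levels below the root, so its codeword is 4 bits.

4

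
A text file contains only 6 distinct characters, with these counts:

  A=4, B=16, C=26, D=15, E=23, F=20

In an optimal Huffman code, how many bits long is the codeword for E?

2

Huffman merges, smallest pair first:
combine A(4), D(15) → 19
combine B(16), 19 → 35
combine F(20), E(23) → 43
combine C(26), 35 → 61
combine 43, 61 → 104
E sits 2 levels below the root, so its codeword is 2 bits.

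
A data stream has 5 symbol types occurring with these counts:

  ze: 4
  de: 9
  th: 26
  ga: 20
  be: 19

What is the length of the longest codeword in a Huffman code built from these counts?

3

Merge the two lowest-weight nodes at each step:
combine ze(4), de(9) → 13
combine 13, be(19) → 32
combine ga(20), th(26) → 46
combine 32, 46 → 78
Maximum depth reached is 3.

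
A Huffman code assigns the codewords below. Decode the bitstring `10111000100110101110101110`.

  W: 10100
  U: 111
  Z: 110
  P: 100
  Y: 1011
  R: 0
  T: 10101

YPRPZYTZ

Read left to right; each codeword is recognised as soon as it completes (prefix code):
  1011→Y | 100→P | 0→R | 100→P | 110→Z | 1011→Y | 10101→T | 110→Z
Decoded message: YPRPZYTZ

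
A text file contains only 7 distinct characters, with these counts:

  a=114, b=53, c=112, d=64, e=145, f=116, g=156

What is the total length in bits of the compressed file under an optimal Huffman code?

2096

Greedily combine the two least-frequent nodes:
merge b(53) and d(64): 117
merge c(112) and a(114): 226
merge f(116) and 117: 233
merge e(145) and g(156): 301
merge 226 and 233: 459
merge 301 and 459: 760
Total encoded bits = sum of merged weights = 117 + 226 + 233 + 301 + 459 + 760 = 2096.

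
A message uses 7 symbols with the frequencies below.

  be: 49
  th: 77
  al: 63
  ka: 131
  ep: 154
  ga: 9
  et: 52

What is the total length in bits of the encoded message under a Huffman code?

1378

Build the Huffman tree bottom-up:
ga(9) + be(49) → 58
et(52) + 58 → 110
al(63) + th(77) → 140
110 + ka(131) → 241
140 + ep(154) → 294
241 + 294 → 535
Each symbol's bit-cost is frequency × depth; summing gives 1378 bits (equivalently 58 + 110 + 140 + 241 + 294 + 535).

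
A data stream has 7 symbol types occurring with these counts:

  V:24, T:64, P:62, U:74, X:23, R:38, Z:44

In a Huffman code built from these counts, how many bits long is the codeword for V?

4

Repeatedly merge the two smallest:
X(23) + V(24) → 47
R(38) + Z(44) → 82
47 + P(62) → 109
T(64) + U(74) → 138
82 + 109 → 191
138 + 191 → 329
V's leaf is at depth 4, giving a 4-bit codeword.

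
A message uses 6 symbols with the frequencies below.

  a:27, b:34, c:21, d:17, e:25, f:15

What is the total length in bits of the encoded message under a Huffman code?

Greedily combine the two least-frequent nodes:
merge f(15) and d(17): 32
merge c(21) and e(25): 46
merge a(27) and 32: 59
merge b(34) and 46: 80
merge 59 and 80: 139
Each symbol's bit-cost is frequency × depth; summing gives 356 bits (equivalently 32 + 46 + 59 + 80 + 139).

356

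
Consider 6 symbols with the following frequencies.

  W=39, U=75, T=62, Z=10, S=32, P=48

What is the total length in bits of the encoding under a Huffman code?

Merge the two smallest weights repeatedly:
Z(10) + S(32) → 42
W(39) + 42 → 81
P(48) + T(62) → 110
U(75) + 81 → 156
110 + 156 → 266
Total encoded bits = sum of merged weights = 42 + 81 + 110 + 156 + 266 = 655.

655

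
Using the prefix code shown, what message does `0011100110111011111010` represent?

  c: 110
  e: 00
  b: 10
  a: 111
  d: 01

eaecadabb

Read left to right; each codeword is recognised as soon as it completes (prefix code):
  00→e | 111→a | 00→e | 110→c | 111→a | 01→d | 111→a | 10→b | 10→b
Decoded message: eaecadabb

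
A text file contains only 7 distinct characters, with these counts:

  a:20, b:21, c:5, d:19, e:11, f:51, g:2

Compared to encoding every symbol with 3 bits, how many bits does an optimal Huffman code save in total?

Fixed-length: 3 bits × 129 symbols = 387 bits.
Huffman merges:
g(2) + c(5) → 7
7 + e(11) → 18
18 + d(19) → 37
a(20) + b(21) → 41
37 + 41 → 78
f(51) + 78 → 129
Huffman total = 7 + 18 + 37 + 41 + 78 + 129 = 310 bits.
Saving = 387 − 310 = 77 bits.

77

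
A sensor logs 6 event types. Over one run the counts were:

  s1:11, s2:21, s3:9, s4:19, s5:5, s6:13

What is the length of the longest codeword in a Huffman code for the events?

Merge the two lowest-weight nodes at each step:
combine s5(5), s3(9) → 14
combine s1(11), s6(13) → 24
combine 14, s4(19) → 33
combine s2(21), 24 → 45
combine 33, 45 → 78
The first pair merged (s5, s3) ends up deepest, at depth 3.

3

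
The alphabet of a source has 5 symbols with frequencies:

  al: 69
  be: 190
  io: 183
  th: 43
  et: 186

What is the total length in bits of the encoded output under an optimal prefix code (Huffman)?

Build the Huffman tree bottom-up:
combine th(43), al(69) → 112
combine 112, io(183) → 295
combine et(186), be(190) → 376
combine 295, 376 → 671
Each symbol's bit-cost is frequency × depth; summing gives 1454 bits (equivalently 112 + 295 + 376 + 671).

1454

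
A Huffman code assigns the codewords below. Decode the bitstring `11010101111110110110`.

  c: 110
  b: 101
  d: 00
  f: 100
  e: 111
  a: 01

Read left to right; each codeword is recognised as soon as it completes (prefix code):
  110→c | 101→b | 01→a | 111→e | 110→c | 110→c | 110→c
Decoded message: cbaeccc

cbaeccc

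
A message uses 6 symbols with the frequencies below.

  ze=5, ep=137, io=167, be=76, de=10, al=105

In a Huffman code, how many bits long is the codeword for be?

3

Build the tree from the bottom:
ze(5) + de(10) → 15
15 + be(76) → 91
91 + al(105) → 196
ep(137) + io(167) → 304
196 + 304 → 500
be's leaf is at depth 3, giving a 3-bit codeword.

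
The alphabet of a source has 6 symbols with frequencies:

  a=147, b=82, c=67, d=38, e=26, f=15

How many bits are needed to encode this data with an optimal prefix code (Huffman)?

869

Build the Huffman tree bottom-up:
combine f(15), e(26) → 41
combine d(38), 41 → 79
combine c(67), 79 → 146
combine b(82), 146 → 228
combine a(147), 228 → 375
Total encoded bits = sum of merged weights = 41 + 79 + 146 + 228 + 375 = 869.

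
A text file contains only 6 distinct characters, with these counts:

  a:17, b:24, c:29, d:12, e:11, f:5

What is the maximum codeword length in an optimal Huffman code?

4

Merge the two lowest-weight nodes at each step:
merge f(5) and e(11): 16
merge d(12) and 16: 28
merge a(17) and b(24): 41
merge 28 and c(29): 57
merge 41 and 57: 98
The first pair merged (f, e) ends up deepest, at depth 4.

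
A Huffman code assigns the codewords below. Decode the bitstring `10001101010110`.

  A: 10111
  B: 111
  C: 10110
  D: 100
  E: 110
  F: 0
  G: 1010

Read left to right; each codeword is recognised as soon as it completes (prefix code):
  100→D | 0→F | 110→E | 1010→G | 110→E
Decoded message: DFEGE

DFEGE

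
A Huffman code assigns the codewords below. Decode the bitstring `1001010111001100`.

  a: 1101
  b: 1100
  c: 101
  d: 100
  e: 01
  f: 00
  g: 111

Read left to right; each codeword is recognised as soon as it completes (prefix code):
  100→d | 101→c | 01→e | 1100→b | 1100→b
Decoded message: dcebb

dcebb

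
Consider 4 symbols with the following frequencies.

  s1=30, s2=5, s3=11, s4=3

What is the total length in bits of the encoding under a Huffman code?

Greedily combine the two least-frequent nodes:
s4(3) + s2(5) → 8
8 + s3(11) → 19
19 + s1(30) → 49
Total encoded bits = sum of merged weights = 8 + 19 + 49 = 76.

76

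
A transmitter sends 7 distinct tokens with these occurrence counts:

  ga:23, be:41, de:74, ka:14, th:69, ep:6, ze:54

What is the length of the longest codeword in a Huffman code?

Merge the two lowest-weight nodes at each step:
combine ep(6), ka(14) → 20
combine 20, ga(23) → 43
combine be(41), 43 → 84
combine ze(54), th(69) → 123
combine de(74), 84 → 158
combine 123, 158 → 281
Maximum depth reached is 5.

5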